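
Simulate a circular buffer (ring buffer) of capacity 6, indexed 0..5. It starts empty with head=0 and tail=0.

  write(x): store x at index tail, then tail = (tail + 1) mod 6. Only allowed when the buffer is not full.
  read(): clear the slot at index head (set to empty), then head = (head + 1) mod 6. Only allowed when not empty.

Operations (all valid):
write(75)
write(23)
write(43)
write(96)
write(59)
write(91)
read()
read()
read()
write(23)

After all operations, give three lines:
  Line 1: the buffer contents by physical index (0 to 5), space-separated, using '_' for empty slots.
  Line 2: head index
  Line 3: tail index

write(75): buf=[75 _ _ _ _ _], head=0, tail=1, size=1
write(23): buf=[75 23 _ _ _ _], head=0, tail=2, size=2
write(43): buf=[75 23 43 _ _ _], head=0, tail=3, size=3
write(96): buf=[75 23 43 96 _ _], head=0, tail=4, size=4
write(59): buf=[75 23 43 96 59 _], head=0, tail=5, size=5
write(91): buf=[75 23 43 96 59 91], head=0, tail=0, size=6
read(): buf=[_ 23 43 96 59 91], head=1, tail=0, size=5
read(): buf=[_ _ 43 96 59 91], head=2, tail=0, size=4
read(): buf=[_ _ _ 96 59 91], head=3, tail=0, size=3
write(23): buf=[23 _ _ 96 59 91], head=3, tail=1, size=4

Answer: 23 _ _ 96 59 91
3
1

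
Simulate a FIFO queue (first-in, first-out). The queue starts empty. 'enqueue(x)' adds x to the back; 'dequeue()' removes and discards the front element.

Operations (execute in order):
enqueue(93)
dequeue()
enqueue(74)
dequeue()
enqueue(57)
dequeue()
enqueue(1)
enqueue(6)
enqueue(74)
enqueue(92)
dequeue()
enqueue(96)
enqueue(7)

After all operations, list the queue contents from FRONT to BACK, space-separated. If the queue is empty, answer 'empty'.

Answer: 6 74 92 96 7

Derivation:
enqueue(93): [93]
dequeue(): []
enqueue(74): [74]
dequeue(): []
enqueue(57): [57]
dequeue(): []
enqueue(1): [1]
enqueue(6): [1, 6]
enqueue(74): [1, 6, 74]
enqueue(92): [1, 6, 74, 92]
dequeue(): [6, 74, 92]
enqueue(96): [6, 74, 92, 96]
enqueue(7): [6, 74, 92, 96, 7]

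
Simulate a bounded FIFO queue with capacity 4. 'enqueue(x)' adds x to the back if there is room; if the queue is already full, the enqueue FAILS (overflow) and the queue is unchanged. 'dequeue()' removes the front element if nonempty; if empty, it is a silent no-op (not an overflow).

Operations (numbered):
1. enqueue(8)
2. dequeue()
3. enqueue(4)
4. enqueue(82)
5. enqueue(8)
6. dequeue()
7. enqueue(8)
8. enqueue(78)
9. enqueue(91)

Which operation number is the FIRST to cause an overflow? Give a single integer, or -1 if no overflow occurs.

1. enqueue(8): size=1
2. dequeue(): size=0
3. enqueue(4): size=1
4. enqueue(82): size=2
5. enqueue(8): size=3
6. dequeue(): size=2
7. enqueue(8): size=3
8. enqueue(78): size=4
9. enqueue(91): size=4=cap → OVERFLOW (fail)

Answer: 9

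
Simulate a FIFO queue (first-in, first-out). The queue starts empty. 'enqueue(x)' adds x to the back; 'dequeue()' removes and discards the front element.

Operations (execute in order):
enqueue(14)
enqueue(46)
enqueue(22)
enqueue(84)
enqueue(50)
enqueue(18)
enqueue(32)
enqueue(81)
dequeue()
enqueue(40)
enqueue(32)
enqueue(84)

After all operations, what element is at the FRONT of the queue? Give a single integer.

enqueue(14): queue = [14]
enqueue(46): queue = [14, 46]
enqueue(22): queue = [14, 46, 22]
enqueue(84): queue = [14, 46, 22, 84]
enqueue(50): queue = [14, 46, 22, 84, 50]
enqueue(18): queue = [14, 46, 22, 84, 50, 18]
enqueue(32): queue = [14, 46, 22, 84, 50, 18, 32]
enqueue(81): queue = [14, 46, 22, 84, 50, 18, 32, 81]
dequeue(): queue = [46, 22, 84, 50, 18, 32, 81]
enqueue(40): queue = [46, 22, 84, 50, 18, 32, 81, 40]
enqueue(32): queue = [46, 22, 84, 50, 18, 32, 81, 40, 32]
enqueue(84): queue = [46, 22, 84, 50, 18, 32, 81, 40, 32, 84]

Answer: 46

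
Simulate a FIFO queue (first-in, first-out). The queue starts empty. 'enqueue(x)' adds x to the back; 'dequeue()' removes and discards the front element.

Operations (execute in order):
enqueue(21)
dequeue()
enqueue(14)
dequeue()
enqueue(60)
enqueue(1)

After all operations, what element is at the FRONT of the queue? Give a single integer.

enqueue(21): queue = [21]
dequeue(): queue = []
enqueue(14): queue = [14]
dequeue(): queue = []
enqueue(60): queue = [60]
enqueue(1): queue = [60, 1]

Answer: 60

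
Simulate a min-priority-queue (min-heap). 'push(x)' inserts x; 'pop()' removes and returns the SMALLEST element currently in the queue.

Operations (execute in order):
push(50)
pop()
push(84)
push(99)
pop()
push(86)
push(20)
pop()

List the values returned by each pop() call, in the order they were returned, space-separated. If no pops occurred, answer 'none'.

Answer: 50 84 20

Derivation:
push(50): heap contents = [50]
pop() → 50: heap contents = []
push(84): heap contents = [84]
push(99): heap contents = [84, 99]
pop() → 84: heap contents = [99]
push(86): heap contents = [86, 99]
push(20): heap contents = [20, 86, 99]
pop() → 20: heap contents = [86, 99]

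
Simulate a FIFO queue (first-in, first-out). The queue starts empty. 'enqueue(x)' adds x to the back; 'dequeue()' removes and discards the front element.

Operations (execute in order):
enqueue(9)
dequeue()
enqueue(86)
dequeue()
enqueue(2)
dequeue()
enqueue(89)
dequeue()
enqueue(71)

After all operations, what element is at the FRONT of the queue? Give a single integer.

enqueue(9): queue = [9]
dequeue(): queue = []
enqueue(86): queue = [86]
dequeue(): queue = []
enqueue(2): queue = [2]
dequeue(): queue = []
enqueue(89): queue = [89]
dequeue(): queue = []
enqueue(71): queue = [71]

Answer: 71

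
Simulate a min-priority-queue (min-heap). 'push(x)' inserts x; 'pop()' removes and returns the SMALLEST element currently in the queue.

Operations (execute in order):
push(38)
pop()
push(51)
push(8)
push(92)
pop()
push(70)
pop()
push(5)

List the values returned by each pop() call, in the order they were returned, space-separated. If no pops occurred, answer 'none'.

Answer: 38 8 51

Derivation:
push(38): heap contents = [38]
pop() → 38: heap contents = []
push(51): heap contents = [51]
push(8): heap contents = [8, 51]
push(92): heap contents = [8, 51, 92]
pop() → 8: heap contents = [51, 92]
push(70): heap contents = [51, 70, 92]
pop() → 51: heap contents = [70, 92]
push(5): heap contents = [5, 70, 92]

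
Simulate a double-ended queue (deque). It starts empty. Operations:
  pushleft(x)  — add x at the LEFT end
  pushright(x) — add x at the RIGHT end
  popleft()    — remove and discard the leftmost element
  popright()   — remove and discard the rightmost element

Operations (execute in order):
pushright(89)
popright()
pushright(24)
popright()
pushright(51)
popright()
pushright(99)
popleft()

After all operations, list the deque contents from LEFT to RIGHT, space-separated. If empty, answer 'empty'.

Answer: empty

Derivation:
pushright(89): [89]
popright(): []
pushright(24): [24]
popright(): []
pushright(51): [51]
popright(): []
pushright(99): [99]
popleft(): []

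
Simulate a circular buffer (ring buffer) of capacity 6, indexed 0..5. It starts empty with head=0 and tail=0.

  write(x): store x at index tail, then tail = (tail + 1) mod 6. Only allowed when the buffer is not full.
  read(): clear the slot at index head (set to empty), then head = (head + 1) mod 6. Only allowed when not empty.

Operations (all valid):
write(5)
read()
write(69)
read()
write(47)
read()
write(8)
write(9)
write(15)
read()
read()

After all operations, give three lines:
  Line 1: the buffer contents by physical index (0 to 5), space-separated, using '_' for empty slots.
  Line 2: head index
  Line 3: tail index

Answer: _ _ _ _ _ 15
5
0

Derivation:
write(5): buf=[5 _ _ _ _ _], head=0, tail=1, size=1
read(): buf=[_ _ _ _ _ _], head=1, tail=1, size=0
write(69): buf=[_ 69 _ _ _ _], head=1, tail=2, size=1
read(): buf=[_ _ _ _ _ _], head=2, tail=2, size=0
write(47): buf=[_ _ 47 _ _ _], head=2, tail=3, size=1
read(): buf=[_ _ _ _ _ _], head=3, tail=3, size=0
write(8): buf=[_ _ _ 8 _ _], head=3, tail=4, size=1
write(9): buf=[_ _ _ 8 9 _], head=3, tail=5, size=2
write(15): buf=[_ _ _ 8 9 15], head=3, tail=0, size=3
read(): buf=[_ _ _ _ 9 15], head=4, tail=0, size=2
read(): buf=[_ _ _ _ _ 15], head=5, tail=0, size=1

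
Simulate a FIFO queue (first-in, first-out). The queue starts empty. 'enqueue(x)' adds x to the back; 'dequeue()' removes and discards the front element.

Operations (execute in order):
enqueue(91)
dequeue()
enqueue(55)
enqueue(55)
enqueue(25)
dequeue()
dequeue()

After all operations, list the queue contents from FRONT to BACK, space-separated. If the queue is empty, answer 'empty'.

enqueue(91): [91]
dequeue(): []
enqueue(55): [55]
enqueue(55): [55, 55]
enqueue(25): [55, 55, 25]
dequeue(): [55, 25]
dequeue(): [25]

Answer: 25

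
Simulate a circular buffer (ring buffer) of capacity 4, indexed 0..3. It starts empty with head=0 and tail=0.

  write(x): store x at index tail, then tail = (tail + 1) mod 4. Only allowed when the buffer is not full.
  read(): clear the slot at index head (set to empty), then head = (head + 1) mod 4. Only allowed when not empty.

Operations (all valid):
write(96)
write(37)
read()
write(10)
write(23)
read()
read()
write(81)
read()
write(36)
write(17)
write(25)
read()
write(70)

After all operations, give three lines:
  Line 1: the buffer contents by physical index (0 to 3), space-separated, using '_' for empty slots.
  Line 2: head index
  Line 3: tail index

Answer: 70 36 17 25
1
1

Derivation:
write(96): buf=[96 _ _ _], head=0, tail=1, size=1
write(37): buf=[96 37 _ _], head=0, tail=2, size=2
read(): buf=[_ 37 _ _], head=1, tail=2, size=1
write(10): buf=[_ 37 10 _], head=1, tail=3, size=2
write(23): buf=[_ 37 10 23], head=1, tail=0, size=3
read(): buf=[_ _ 10 23], head=2, tail=0, size=2
read(): buf=[_ _ _ 23], head=3, tail=0, size=1
write(81): buf=[81 _ _ 23], head=3, tail=1, size=2
read(): buf=[81 _ _ _], head=0, tail=1, size=1
write(36): buf=[81 36 _ _], head=0, tail=2, size=2
write(17): buf=[81 36 17 _], head=0, tail=3, size=3
write(25): buf=[81 36 17 25], head=0, tail=0, size=4
read(): buf=[_ 36 17 25], head=1, tail=0, size=3
write(70): buf=[70 36 17 25], head=1, tail=1, size=4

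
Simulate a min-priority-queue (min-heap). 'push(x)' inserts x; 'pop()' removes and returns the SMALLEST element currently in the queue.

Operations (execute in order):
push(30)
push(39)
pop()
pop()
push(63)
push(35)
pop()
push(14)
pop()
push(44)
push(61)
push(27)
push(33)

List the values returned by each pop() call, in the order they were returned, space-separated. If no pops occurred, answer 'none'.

push(30): heap contents = [30]
push(39): heap contents = [30, 39]
pop() → 30: heap contents = [39]
pop() → 39: heap contents = []
push(63): heap contents = [63]
push(35): heap contents = [35, 63]
pop() → 35: heap contents = [63]
push(14): heap contents = [14, 63]
pop() → 14: heap contents = [63]
push(44): heap contents = [44, 63]
push(61): heap contents = [44, 61, 63]
push(27): heap contents = [27, 44, 61, 63]
push(33): heap contents = [27, 33, 44, 61, 63]

Answer: 30 39 35 14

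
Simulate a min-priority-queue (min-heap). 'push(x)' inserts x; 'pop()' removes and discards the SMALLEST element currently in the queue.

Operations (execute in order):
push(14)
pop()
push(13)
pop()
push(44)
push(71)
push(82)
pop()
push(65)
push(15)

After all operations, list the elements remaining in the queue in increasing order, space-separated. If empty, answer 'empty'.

push(14): heap contents = [14]
pop() → 14: heap contents = []
push(13): heap contents = [13]
pop() → 13: heap contents = []
push(44): heap contents = [44]
push(71): heap contents = [44, 71]
push(82): heap contents = [44, 71, 82]
pop() → 44: heap contents = [71, 82]
push(65): heap contents = [65, 71, 82]
push(15): heap contents = [15, 65, 71, 82]

Answer: 15 65 71 82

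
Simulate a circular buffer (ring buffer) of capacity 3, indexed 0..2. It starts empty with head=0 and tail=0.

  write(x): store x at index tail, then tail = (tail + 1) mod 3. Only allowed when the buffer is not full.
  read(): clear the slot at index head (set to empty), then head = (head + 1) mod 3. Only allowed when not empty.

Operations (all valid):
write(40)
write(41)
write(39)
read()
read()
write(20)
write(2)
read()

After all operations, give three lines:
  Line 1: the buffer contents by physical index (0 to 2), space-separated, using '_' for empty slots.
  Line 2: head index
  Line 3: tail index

Answer: 20 2 _
0
2

Derivation:
write(40): buf=[40 _ _], head=0, tail=1, size=1
write(41): buf=[40 41 _], head=0, tail=2, size=2
write(39): buf=[40 41 39], head=0, tail=0, size=3
read(): buf=[_ 41 39], head=1, tail=0, size=2
read(): buf=[_ _ 39], head=2, tail=0, size=1
write(20): buf=[20 _ 39], head=2, tail=1, size=2
write(2): buf=[20 2 39], head=2, tail=2, size=3
read(): buf=[20 2 _], head=0, tail=2, size=2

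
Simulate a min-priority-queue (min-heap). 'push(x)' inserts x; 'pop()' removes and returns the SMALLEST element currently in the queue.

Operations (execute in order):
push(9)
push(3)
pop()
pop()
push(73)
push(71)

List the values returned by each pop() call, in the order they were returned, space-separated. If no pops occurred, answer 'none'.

Answer: 3 9

Derivation:
push(9): heap contents = [9]
push(3): heap contents = [3, 9]
pop() → 3: heap contents = [9]
pop() → 9: heap contents = []
push(73): heap contents = [73]
push(71): heap contents = [71, 73]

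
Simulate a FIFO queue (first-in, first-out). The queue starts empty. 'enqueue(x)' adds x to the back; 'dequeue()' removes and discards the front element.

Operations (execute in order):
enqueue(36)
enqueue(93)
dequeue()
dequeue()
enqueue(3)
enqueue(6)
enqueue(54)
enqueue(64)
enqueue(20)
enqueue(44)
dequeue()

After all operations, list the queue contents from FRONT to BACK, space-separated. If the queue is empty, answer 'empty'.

Answer: 6 54 64 20 44

Derivation:
enqueue(36): [36]
enqueue(93): [36, 93]
dequeue(): [93]
dequeue(): []
enqueue(3): [3]
enqueue(6): [3, 6]
enqueue(54): [3, 6, 54]
enqueue(64): [3, 6, 54, 64]
enqueue(20): [3, 6, 54, 64, 20]
enqueue(44): [3, 6, 54, 64, 20, 44]
dequeue(): [6, 54, 64, 20, 44]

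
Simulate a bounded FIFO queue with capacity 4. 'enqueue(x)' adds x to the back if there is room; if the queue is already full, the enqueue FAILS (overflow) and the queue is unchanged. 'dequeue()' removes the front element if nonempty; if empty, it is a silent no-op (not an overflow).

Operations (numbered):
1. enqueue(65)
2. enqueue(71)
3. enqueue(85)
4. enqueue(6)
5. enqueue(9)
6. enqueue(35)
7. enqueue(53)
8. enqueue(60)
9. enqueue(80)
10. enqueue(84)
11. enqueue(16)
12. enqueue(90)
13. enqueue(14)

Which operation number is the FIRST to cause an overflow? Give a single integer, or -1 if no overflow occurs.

Answer: 5

Derivation:
1. enqueue(65): size=1
2. enqueue(71): size=2
3. enqueue(85): size=3
4. enqueue(6): size=4
5. enqueue(9): size=4=cap → OVERFLOW (fail)
6. enqueue(35): size=4=cap → OVERFLOW (fail)
7. enqueue(53): size=4=cap → OVERFLOW (fail)
8. enqueue(60): size=4=cap → OVERFLOW (fail)
9. enqueue(80): size=4=cap → OVERFLOW (fail)
10. enqueue(84): size=4=cap → OVERFLOW (fail)
11. enqueue(16): size=4=cap → OVERFLOW (fail)
12. enqueue(90): size=4=cap → OVERFLOW (fail)
13. enqueue(14): size=4=cap → OVERFLOW (fail)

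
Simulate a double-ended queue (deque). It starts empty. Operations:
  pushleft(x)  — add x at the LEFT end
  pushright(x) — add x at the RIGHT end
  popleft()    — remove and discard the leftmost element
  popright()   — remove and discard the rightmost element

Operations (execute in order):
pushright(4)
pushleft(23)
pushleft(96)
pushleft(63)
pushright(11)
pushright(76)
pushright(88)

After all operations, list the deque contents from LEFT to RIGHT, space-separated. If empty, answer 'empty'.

Answer: 63 96 23 4 11 76 88

Derivation:
pushright(4): [4]
pushleft(23): [23, 4]
pushleft(96): [96, 23, 4]
pushleft(63): [63, 96, 23, 4]
pushright(11): [63, 96, 23, 4, 11]
pushright(76): [63, 96, 23, 4, 11, 76]
pushright(88): [63, 96, 23, 4, 11, 76, 88]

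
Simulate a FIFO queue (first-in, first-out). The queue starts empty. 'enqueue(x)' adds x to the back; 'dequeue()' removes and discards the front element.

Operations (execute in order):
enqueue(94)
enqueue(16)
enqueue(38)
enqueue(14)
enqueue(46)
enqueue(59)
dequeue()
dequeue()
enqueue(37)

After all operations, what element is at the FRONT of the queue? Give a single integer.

enqueue(94): queue = [94]
enqueue(16): queue = [94, 16]
enqueue(38): queue = [94, 16, 38]
enqueue(14): queue = [94, 16, 38, 14]
enqueue(46): queue = [94, 16, 38, 14, 46]
enqueue(59): queue = [94, 16, 38, 14, 46, 59]
dequeue(): queue = [16, 38, 14, 46, 59]
dequeue(): queue = [38, 14, 46, 59]
enqueue(37): queue = [38, 14, 46, 59, 37]

Answer: 38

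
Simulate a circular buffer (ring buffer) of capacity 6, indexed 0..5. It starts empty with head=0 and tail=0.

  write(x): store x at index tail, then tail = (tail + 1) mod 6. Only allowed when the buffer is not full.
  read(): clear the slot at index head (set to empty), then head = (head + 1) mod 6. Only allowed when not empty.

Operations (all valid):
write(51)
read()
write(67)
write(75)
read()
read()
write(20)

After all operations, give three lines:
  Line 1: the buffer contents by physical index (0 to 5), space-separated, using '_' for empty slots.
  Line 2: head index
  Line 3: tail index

write(51): buf=[51 _ _ _ _ _], head=0, tail=1, size=1
read(): buf=[_ _ _ _ _ _], head=1, tail=1, size=0
write(67): buf=[_ 67 _ _ _ _], head=1, tail=2, size=1
write(75): buf=[_ 67 75 _ _ _], head=1, tail=3, size=2
read(): buf=[_ _ 75 _ _ _], head=2, tail=3, size=1
read(): buf=[_ _ _ _ _ _], head=3, tail=3, size=0
write(20): buf=[_ _ _ 20 _ _], head=3, tail=4, size=1

Answer: _ _ _ 20 _ _
3
4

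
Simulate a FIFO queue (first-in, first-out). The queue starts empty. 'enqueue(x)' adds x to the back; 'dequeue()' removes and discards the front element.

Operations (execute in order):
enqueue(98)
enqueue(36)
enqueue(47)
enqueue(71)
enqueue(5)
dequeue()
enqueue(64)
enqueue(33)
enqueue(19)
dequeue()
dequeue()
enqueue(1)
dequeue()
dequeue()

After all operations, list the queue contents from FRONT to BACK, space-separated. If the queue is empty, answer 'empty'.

enqueue(98): [98]
enqueue(36): [98, 36]
enqueue(47): [98, 36, 47]
enqueue(71): [98, 36, 47, 71]
enqueue(5): [98, 36, 47, 71, 5]
dequeue(): [36, 47, 71, 5]
enqueue(64): [36, 47, 71, 5, 64]
enqueue(33): [36, 47, 71, 5, 64, 33]
enqueue(19): [36, 47, 71, 5, 64, 33, 19]
dequeue(): [47, 71, 5, 64, 33, 19]
dequeue(): [71, 5, 64, 33, 19]
enqueue(1): [71, 5, 64, 33, 19, 1]
dequeue(): [5, 64, 33, 19, 1]
dequeue(): [64, 33, 19, 1]

Answer: 64 33 19 1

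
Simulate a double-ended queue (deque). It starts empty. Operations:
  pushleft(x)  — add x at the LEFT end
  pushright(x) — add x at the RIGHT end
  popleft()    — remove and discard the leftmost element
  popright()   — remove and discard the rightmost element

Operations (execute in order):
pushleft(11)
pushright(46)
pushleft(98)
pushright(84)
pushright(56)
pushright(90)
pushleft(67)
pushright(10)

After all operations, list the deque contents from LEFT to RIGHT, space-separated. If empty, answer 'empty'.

Answer: 67 98 11 46 84 56 90 10

Derivation:
pushleft(11): [11]
pushright(46): [11, 46]
pushleft(98): [98, 11, 46]
pushright(84): [98, 11, 46, 84]
pushright(56): [98, 11, 46, 84, 56]
pushright(90): [98, 11, 46, 84, 56, 90]
pushleft(67): [67, 98, 11, 46, 84, 56, 90]
pushright(10): [67, 98, 11, 46, 84, 56, 90, 10]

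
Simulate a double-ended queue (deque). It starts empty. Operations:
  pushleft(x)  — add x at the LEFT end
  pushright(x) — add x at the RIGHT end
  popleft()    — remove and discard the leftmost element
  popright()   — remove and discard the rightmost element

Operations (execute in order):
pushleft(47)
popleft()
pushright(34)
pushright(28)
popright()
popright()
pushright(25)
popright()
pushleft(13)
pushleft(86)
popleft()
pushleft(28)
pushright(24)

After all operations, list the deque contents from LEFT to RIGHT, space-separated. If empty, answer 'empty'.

pushleft(47): [47]
popleft(): []
pushright(34): [34]
pushright(28): [34, 28]
popright(): [34]
popright(): []
pushright(25): [25]
popright(): []
pushleft(13): [13]
pushleft(86): [86, 13]
popleft(): [13]
pushleft(28): [28, 13]
pushright(24): [28, 13, 24]

Answer: 28 13 24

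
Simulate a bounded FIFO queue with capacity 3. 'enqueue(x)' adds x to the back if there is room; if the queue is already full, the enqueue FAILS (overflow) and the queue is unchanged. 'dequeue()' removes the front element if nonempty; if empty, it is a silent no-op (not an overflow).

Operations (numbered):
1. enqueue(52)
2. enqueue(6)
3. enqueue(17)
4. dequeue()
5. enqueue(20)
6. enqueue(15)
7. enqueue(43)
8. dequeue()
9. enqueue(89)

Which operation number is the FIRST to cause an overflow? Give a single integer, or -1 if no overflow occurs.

Answer: 6

Derivation:
1. enqueue(52): size=1
2. enqueue(6): size=2
3. enqueue(17): size=3
4. dequeue(): size=2
5. enqueue(20): size=3
6. enqueue(15): size=3=cap → OVERFLOW (fail)
7. enqueue(43): size=3=cap → OVERFLOW (fail)
8. dequeue(): size=2
9. enqueue(89): size=3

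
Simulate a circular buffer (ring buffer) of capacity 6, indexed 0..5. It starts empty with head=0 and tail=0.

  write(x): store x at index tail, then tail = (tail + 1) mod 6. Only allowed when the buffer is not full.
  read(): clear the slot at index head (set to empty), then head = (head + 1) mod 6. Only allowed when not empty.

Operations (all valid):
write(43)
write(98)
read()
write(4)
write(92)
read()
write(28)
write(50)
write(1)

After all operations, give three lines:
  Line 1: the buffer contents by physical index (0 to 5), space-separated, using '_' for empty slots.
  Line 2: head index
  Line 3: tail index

write(43): buf=[43 _ _ _ _ _], head=0, tail=1, size=1
write(98): buf=[43 98 _ _ _ _], head=0, tail=2, size=2
read(): buf=[_ 98 _ _ _ _], head=1, tail=2, size=1
write(4): buf=[_ 98 4 _ _ _], head=1, tail=3, size=2
write(92): buf=[_ 98 4 92 _ _], head=1, tail=4, size=3
read(): buf=[_ _ 4 92 _ _], head=2, tail=4, size=2
write(28): buf=[_ _ 4 92 28 _], head=2, tail=5, size=3
write(50): buf=[_ _ 4 92 28 50], head=2, tail=0, size=4
write(1): buf=[1 _ 4 92 28 50], head=2, tail=1, size=5

Answer: 1 _ 4 92 28 50
2
1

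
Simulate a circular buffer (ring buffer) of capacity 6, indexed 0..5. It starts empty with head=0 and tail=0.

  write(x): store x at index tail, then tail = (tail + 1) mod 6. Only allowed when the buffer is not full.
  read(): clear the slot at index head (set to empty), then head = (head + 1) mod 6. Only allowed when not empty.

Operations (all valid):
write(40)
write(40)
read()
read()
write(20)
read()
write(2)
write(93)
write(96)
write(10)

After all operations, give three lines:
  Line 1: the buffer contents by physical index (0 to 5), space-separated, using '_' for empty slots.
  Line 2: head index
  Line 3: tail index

Answer: 10 _ _ 2 93 96
3
1

Derivation:
write(40): buf=[40 _ _ _ _ _], head=0, tail=1, size=1
write(40): buf=[40 40 _ _ _ _], head=0, tail=2, size=2
read(): buf=[_ 40 _ _ _ _], head=1, tail=2, size=1
read(): buf=[_ _ _ _ _ _], head=2, tail=2, size=0
write(20): buf=[_ _ 20 _ _ _], head=2, tail=3, size=1
read(): buf=[_ _ _ _ _ _], head=3, tail=3, size=0
write(2): buf=[_ _ _ 2 _ _], head=3, tail=4, size=1
write(93): buf=[_ _ _ 2 93 _], head=3, tail=5, size=2
write(96): buf=[_ _ _ 2 93 96], head=3, tail=0, size=3
write(10): buf=[10 _ _ 2 93 96], head=3, tail=1, size=4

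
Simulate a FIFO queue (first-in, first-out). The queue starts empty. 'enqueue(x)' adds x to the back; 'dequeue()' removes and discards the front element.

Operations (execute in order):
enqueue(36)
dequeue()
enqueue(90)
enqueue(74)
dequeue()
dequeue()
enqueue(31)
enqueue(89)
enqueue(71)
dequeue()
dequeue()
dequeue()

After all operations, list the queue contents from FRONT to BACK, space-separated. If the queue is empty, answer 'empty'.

Answer: empty

Derivation:
enqueue(36): [36]
dequeue(): []
enqueue(90): [90]
enqueue(74): [90, 74]
dequeue(): [74]
dequeue(): []
enqueue(31): [31]
enqueue(89): [31, 89]
enqueue(71): [31, 89, 71]
dequeue(): [89, 71]
dequeue(): [71]
dequeue(): []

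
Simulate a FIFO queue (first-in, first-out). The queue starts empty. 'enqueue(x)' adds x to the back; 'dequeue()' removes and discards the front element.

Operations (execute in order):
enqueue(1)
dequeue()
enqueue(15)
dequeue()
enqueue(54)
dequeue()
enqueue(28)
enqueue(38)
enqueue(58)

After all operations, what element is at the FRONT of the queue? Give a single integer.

Answer: 28

Derivation:
enqueue(1): queue = [1]
dequeue(): queue = []
enqueue(15): queue = [15]
dequeue(): queue = []
enqueue(54): queue = [54]
dequeue(): queue = []
enqueue(28): queue = [28]
enqueue(38): queue = [28, 38]
enqueue(58): queue = [28, 38, 58]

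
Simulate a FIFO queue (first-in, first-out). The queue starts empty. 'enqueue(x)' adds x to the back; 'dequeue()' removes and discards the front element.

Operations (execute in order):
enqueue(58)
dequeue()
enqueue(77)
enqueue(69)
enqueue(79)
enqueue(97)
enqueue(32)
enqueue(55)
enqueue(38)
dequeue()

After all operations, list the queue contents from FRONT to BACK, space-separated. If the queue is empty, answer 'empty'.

Answer: 69 79 97 32 55 38

Derivation:
enqueue(58): [58]
dequeue(): []
enqueue(77): [77]
enqueue(69): [77, 69]
enqueue(79): [77, 69, 79]
enqueue(97): [77, 69, 79, 97]
enqueue(32): [77, 69, 79, 97, 32]
enqueue(55): [77, 69, 79, 97, 32, 55]
enqueue(38): [77, 69, 79, 97, 32, 55, 38]
dequeue(): [69, 79, 97, 32, 55, 38]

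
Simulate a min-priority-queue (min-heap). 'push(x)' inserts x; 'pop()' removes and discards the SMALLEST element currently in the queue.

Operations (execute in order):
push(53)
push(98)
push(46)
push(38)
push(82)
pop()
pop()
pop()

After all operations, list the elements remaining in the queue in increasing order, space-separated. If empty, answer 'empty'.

Answer: 82 98

Derivation:
push(53): heap contents = [53]
push(98): heap contents = [53, 98]
push(46): heap contents = [46, 53, 98]
push(38): heap contents = [38, 46, 53, 98]
push(82): heap contents = [38, 46, 53, 82, 98]
pop() → 38: heap contents = [46, 53, 82, 98]
pop() → 46: heap contents = [53, 82, 98]
pop() → 53: heap contents = [82, 98]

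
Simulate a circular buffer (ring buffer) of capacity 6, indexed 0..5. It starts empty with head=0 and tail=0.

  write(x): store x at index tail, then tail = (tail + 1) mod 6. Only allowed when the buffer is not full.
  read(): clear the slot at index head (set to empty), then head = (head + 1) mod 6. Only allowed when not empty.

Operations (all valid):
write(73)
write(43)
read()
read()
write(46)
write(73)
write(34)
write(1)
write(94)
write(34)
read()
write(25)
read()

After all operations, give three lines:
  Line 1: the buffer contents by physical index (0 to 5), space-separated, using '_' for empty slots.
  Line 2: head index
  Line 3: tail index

write(73): buf=[73 _ _ _ _ _], head=0, tail=1, size=1
write(43): buf=[73 43 _ _ _ _], head=0, tail=2, size=2
read(): buf=[_ 43 _ _ _ _], head=1, tail=2, size=1
read(): buf=[_ _ _ _ _ _], head=2, tail=2, size=0
write(46): buf=[_ _ 46 _ _ _], head=2, tail=3, size=1
write(73): buf=[_ _ 46 73 _ _], head=2, tail=4, size=2
write(34): buf=[_ _ 46 73 34 _], head=2, tail=5, size=3
write(1): buf=[_ _ 46 73 34 1], head=2, tail=0, size=4
write(94): buf=[94 _ 46 73 34 1], head=2, tail=1, size=5
write(34): buf=[94 34 46 73 34 1], head=2, tail=2, size=6
read(): buf=[94 34 _ 73 34 1], head=3, tail=2, size=5
write(25): buf=[94 34 25 73 34 1], head=3, tail=3, size=6
read(): buf=[94 34 25 _ 34 1], head=4, tail=3, size=5

Answer: 94 34 25 _ 34 1
4
3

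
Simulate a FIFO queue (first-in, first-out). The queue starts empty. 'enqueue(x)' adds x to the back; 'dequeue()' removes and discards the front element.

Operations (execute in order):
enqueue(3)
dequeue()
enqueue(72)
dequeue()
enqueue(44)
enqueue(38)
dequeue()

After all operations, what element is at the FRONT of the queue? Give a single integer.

Answer: 38

Derivation:
enqueue(3): queue = [3]
dequeue(): queue = []
enqueue(72): queue = [72]
dequeue(): queue = []
enqueue(44): queue = [44]
enqueue(38): queue = [44, 38]
dequeue(): queue = [38]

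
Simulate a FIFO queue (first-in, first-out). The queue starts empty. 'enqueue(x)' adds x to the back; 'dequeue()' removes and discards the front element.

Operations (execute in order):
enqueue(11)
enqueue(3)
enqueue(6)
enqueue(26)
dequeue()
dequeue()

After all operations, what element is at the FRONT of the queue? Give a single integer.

Answer: 6

Derivation:
enqueue(11): queue = [11]
enqueue(3): queue = [11, 3]
enqueue(6): queue = [11, 3, 6]
enqueue(26): queue = [11, 3, 6, 26]
dequeue(): queue = [3, 6, 26]
dequeue(): queue = [6, 26]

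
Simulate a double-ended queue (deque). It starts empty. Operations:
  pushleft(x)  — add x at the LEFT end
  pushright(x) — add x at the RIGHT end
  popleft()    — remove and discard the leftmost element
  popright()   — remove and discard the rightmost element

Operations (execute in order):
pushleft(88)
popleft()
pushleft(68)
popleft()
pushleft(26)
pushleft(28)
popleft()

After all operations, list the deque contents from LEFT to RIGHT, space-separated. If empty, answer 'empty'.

Answer: 26

Derivation:
pushleft(88): [88]
popleft(): []
pushleft(68): [68]
popleft(): []
pushleft(26): [26]
pushleft(28): [28, 26]
popleft(): [26]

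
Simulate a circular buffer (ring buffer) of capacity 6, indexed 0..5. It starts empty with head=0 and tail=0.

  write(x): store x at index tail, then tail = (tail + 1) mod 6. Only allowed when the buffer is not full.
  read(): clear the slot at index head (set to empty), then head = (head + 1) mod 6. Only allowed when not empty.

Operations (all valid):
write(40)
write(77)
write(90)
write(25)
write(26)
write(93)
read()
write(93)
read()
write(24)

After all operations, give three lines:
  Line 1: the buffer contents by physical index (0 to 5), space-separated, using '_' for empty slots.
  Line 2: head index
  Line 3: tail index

Answer: 93 24 90 25 26 93
2
2

Derivation:
write(40): buf=[40 _ _ _ _ _], head=0, tail=1, size=1
write(77): buf=[40 77 _ _ _ _], head=0, tail=2, size=2
write(90): buf=[40 77 90 _ _ _], head=0, tail=3, size=3
write(25): buf=[40 77 90 25 _ _], head=0, tail=4, size=4
write(26): buf=[40 77 90 25 26 _], head=0, tail=5, size=5
write(93): buf=[40 77 90 25 26 93], head=0, tail=0, size=6
read(): buf=[_ 77 90 25 26 93], head=1, tail=0, size=5
write(93): buf=[93 77 90 25 26 93], head=1, tail=1, size=6
read(): buf=[93 _ 90 25 26 93], head=2, tail=1, size=5
write(24): buf=[93 24 90 25 26 93], head=2, tail=2, size=6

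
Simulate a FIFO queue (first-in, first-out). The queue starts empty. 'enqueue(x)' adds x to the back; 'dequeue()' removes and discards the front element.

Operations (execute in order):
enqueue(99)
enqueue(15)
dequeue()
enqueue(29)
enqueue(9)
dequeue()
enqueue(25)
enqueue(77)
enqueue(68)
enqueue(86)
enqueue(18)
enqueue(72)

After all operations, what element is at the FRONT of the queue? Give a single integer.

enqueue(99): queue = [99]
enqueue(15): queue = [99, 15]
dequeue(): queue = [15]
enqueue(29): queue = [15, 29]
enqueue(9): queue = [15, 29, 9]
dequeue(): queue = [29, 9]
enqueue(25): queue = [29, 9, 25]
enqueue(77): queue = [29, 9, 25, 77]
enqueue(68): queue = [29, 9, 25, 77, 68]
enqueue(86): queue = [29, 9, 25, 77, 68, 86]
enqueue(18): queue = [29, 9, 25, 77, 68, 86, 18]
enqueue(72): queue = [29, 9, 25, 77, 68, 86, 18, 72]

Answer: 29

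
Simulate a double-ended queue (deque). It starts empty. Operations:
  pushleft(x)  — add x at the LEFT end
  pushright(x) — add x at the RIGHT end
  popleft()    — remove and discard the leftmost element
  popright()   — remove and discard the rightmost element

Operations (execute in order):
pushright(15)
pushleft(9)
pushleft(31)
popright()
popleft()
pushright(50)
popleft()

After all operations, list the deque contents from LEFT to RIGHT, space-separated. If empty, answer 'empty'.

pushright(15): [15]
pushleft(9): [9, 15]
pushleft(31): [31, 9, 15]
popright(): [31, 9]
popleft(): [9]
pushright(50): [9, 50]
popleft(): [50]

Answer: 50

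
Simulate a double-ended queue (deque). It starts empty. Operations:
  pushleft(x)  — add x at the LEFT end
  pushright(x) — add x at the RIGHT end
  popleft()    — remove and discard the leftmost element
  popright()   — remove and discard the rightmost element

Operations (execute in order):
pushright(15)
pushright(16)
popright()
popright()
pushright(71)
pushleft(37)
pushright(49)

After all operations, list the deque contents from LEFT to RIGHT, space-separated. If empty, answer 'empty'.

pushright(15): [15]
pushright(16): [15, 16]
popright(): [15]
popright(): []
pushright(71): [71]
pushleft(37): [37, 71]
pushright(49): [37, 71, 49]

Answer: 37 71 49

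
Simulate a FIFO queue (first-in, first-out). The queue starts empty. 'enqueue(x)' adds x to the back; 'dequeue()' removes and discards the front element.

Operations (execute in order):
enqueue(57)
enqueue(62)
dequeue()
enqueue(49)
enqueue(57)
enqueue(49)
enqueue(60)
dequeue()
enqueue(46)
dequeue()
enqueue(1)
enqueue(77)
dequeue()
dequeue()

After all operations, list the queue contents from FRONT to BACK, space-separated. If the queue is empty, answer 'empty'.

enqueue(57): [57]
enqueue(62): [57, 62]
dequeue(): [62]
enqueue(49): [62, 49]
enqueue(57): [62, 49, 57]
enqueue(49): [62, 49, 57, 49]
enqueue(60): [62, 49, 57, 49, 60]
dequeue(): [49, 57, 49, 60]
enqueue(46): [49, 57, 49, 60, 46]
dequeue(): [57, 49, 60, 46]
enqueue(1): [57, 49, 60, 46, 1]
enqueue(77): [57, 49, 60, 46, 1, 77]
dequeue(): [49, 60, 46, 1, 77]
dequeue(): [60, 46, 1, 77]

Answer: 60 46 1 77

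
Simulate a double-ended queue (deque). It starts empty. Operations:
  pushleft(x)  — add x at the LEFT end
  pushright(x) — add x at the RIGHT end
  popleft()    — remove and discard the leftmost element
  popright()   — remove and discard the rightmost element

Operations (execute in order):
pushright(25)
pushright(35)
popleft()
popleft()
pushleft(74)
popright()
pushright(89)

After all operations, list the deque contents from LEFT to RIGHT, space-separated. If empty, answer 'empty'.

Answer: 89

Derivation:
pushright(25): [25]
pushright(35): [25, 35]
popleft(): [35]
popleft(): []
pushleft(74): [74]
popright(): []
pushright(89): [89]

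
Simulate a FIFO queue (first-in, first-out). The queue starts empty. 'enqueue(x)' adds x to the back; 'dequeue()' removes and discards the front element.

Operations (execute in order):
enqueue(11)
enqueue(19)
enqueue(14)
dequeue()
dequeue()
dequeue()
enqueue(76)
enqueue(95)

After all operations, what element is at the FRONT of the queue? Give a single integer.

Answer: 76

Derivation:
enqueue(11): queue = [11]
enqueue(19): queue = [11, 19]
enqueue(14): queue = [11, 19, 14]
dequeue(): queue = [19, 14]
dequeue(): queue = [14]
dequeue(): queue = []
enqueue(76): queue = [76]
enqueue(95): queue = [76, 95]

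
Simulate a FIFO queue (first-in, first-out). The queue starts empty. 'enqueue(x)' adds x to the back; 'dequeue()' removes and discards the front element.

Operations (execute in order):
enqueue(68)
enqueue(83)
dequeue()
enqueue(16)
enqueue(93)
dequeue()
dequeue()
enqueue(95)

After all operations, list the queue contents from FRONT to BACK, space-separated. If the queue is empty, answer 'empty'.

Answer: 93 95

Derivation:
enqueue(68): [68]
enqueue(83): [68, 83]
dequeue(): [83]
enqueue(16): [83, 16]
enqueue(93): [83, 16, 93]
dequeue(): [16, 93]
dequeue(): [93]
enqueue(95): [93, 95]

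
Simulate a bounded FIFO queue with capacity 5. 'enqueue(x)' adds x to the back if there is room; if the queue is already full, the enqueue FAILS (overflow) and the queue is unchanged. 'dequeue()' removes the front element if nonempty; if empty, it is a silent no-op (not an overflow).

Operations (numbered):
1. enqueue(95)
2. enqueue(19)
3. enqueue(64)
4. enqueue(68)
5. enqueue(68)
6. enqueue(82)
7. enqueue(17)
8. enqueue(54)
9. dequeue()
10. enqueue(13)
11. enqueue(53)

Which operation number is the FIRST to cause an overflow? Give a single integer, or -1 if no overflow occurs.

1. enqueue(95): size=1
2. enqueue(19): size=2
3. enqueue(64): size=3
4. enqueue(68): size=4
5. enqueue(68): size=5
6. enqueue(82): size=5=cap → OVERFLOW (fail)
7. enqueue(17): size=5=cap → OVERFLOW (fail)
8. enqueue(54): size=5=cap → OVERFLOW (fail)
9. dequeue(): size=4
10. enqueue(13): size=5
11. enqueue(53): size=5=cap → OVERFLOW (fail)

Answer: 6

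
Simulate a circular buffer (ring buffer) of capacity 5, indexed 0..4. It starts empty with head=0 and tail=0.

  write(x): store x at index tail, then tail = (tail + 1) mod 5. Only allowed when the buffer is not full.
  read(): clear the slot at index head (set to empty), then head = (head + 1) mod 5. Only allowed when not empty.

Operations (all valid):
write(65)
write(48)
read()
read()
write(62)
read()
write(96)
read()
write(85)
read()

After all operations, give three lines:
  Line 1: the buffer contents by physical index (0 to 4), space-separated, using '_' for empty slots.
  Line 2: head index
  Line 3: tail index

write(65): buf=[65 _ _ _ _], head=0, tail=1, size=1
write(48): buf=[65 48 _ _ _], head=0, tail=2, size=2
read(): buf=[_ 48 _ _ _], head=1, tail=2, size=1
read(): buf=[_ _ _ _ _], head=2, tail=2, size=0
write(62): buf=[_ _ 62 _ _], head=2, tail=3, size=1
read(): buf=[_ _ _ _ _], head=3, tail=3, size=0
write(96): buf=[_ _ _ 96 _], head=3, tail=4, size=1
read(): buf=[_ _ _ _ _], head=4, tail=4, size=0
write(85): buf=[_ _ _ _ 85], head=4, tail=0, size=1
read(): buf=[_ _ _ _ _], head=0, tail=0, size=0

Answer: _ _ _ _ _
0
0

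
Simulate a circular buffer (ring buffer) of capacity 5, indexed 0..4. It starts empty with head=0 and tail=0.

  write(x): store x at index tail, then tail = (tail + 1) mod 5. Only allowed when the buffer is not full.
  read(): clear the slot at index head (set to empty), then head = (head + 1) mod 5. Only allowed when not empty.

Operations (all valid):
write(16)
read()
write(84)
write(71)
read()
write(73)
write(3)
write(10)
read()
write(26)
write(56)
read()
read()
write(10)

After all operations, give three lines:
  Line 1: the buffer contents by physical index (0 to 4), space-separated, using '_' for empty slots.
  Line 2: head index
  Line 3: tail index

write(16): buf=[16 _ _ _ _], head=0, tail=1, size=1
read(): buf=[_ _ _ _ _], head=1, tail=1, size=0
write(84): buf=[_ 84 _ _ _], head=1, tail=2, size=1
write(71): buf=[_ 84 71 _ _], head=1, tail=3, size=2
read(): buf=[_ _ 71 _ _], head=2, tail=3, size=1
write(73): buf=[_ _ 71 73 _], head=2, tail=4, size=2
write(3): buf=[_ _ 71 73 3], head=2, tail=0, size=3
write(10): buf=[10 _ 71 73 3], head=2, tail=1, size=4
read(): buf=[10 _ _ 73 3], head=3, tail=1, size=3
write(26): buf=[10 26 _ 73 3], head=3, tail=2, size=4
write(56): buf=[10 26 56 73 3], head=3, tail=3, size=5
read(): buf=[10 26 56 _ 3], head=4, tail=3, size=4
read(): buf=[10 26 56 _ _], head=0, tail=3, size=3
write(10): buf=[10 26 56 10 _], head=0, tail=4, size=4

Answer: 10 26 56 10 _
0
4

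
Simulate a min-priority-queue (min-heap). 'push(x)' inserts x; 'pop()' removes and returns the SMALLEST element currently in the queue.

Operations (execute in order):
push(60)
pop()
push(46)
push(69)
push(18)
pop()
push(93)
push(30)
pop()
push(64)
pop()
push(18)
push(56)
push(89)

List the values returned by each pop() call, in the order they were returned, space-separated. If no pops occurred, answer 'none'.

Answer: 60 18 30 46

Derivation:
push(60): heap contents = [60]
pop() → 60: heap contents = []
push(46): heap contents = [46]
push(69): heap contents = [46, 69]
push(18): heap contents = [18, 46, 69]
pop() → 18: heap contents = [46, 69]
push(93): heap contents = [46, 69, 93]
push(30): heap contents = [30, 46, 69, 93]
pop() → 30: heap contents = [46, 69, 93]
push(64): heap contents = [46, 64, 69, 93]
pop() → 46: heap contents = [64, 69, 93]
push(18): heap contents = [18, 64, 69, 93]
push(56): heap contents = [18, 56, 64, 69, 93]
push(89): heap contents = [18, 56, 64, 69, 89, 93]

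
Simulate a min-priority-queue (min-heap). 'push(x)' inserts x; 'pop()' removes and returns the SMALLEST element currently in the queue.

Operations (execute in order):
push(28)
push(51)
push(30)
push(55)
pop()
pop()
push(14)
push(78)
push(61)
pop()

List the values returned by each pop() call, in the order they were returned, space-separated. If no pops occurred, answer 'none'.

Answer: 28 30 14

Derivation:
push(28): heap contents = [28]
push(51): heap contents = [28, 51]
push(30): heap contents = [28, 30, 51]
push(55): heap contents = [28, 30, 51, 55]
pop() → 28: heap contents = [30, 51, 55]
pop() → 30: heap contents = [51, 55]
push(14): heap contents = [14, 51, 55]
push(78): heap contents = [14, 51, 55, 78]
push(61): heap contents = [14, 51, 55, 61, 78]
pop() → 14: heap contents = [51, 55, 61, 78]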